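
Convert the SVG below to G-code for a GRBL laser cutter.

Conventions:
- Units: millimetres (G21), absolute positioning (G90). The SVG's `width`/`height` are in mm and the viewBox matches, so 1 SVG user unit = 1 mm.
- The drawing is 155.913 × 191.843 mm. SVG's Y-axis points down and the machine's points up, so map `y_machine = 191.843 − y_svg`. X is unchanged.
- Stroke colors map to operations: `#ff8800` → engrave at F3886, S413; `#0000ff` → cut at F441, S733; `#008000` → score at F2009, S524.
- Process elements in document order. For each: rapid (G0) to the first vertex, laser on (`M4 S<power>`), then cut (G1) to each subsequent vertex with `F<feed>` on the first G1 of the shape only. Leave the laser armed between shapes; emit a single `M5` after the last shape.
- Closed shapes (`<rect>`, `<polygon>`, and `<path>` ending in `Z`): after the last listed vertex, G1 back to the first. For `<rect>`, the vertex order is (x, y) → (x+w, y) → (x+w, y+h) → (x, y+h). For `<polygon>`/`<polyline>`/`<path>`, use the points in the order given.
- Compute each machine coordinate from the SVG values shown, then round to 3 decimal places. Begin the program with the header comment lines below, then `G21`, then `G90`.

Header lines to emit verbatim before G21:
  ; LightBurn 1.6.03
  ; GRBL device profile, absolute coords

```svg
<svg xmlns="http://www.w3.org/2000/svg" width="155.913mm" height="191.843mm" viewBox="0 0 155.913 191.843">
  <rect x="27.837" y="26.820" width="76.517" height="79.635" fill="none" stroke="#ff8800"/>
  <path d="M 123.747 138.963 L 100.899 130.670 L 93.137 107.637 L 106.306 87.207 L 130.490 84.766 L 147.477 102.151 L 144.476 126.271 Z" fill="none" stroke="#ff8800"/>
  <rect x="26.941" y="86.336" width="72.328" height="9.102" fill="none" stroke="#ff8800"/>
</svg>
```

; LightBurn 1.6.03
; GRBL device profile, absolute coords
G21
G90
G0 X27.837 Y165.023
M4 S413
G1 X104.354 Y165.023 F3886
G1 X104.354 Y85.388
G1 X27.837 Y85.388
G1 X27.837 Y165.023
G0 X123.747 Y52.880
M4 S413
G1 X100.899 Y61.173 F3886
G1 X93.137 Y84.206
G1 X106.306 Y104.636
G1 X130.490 Y107.077
G1 X147.477 Y89.692
G1 X144.476 Y65.572
G1 X123.747 Y52.880
G0 X26.941 Y105.507
M4 S413
G1 X99.269 Y105.507 F3886
G1 X99.269 Y96.405
G1 X26.941 Y96.405
G1 X26.941 Y105.507
M5

Since the viewBox matches the mm dimensions, user units are millimetres directly. The only transform is the Y-flip y_m = 191.843 − y_svg.

Shape 1 is a rectangle drawn with `<rect>`. Its stroke #ff8800 means engrave at S413, F3886. After flipping Y the toolpath is (27.837,165.023) → (104.354,165.023) → (104.354,85.388) → (27.837,85.388) → (27.837,165.023), returning to the start.

Shape 2 is a regular polygon drawn with `<path>`. Its stroke #ff8800 means engrave at S413, F3886. After flipping Y the toolpath is (123.747,52.880) → (100.899,61.173) → (93.137,84.206) → (106.306,104.636) → (130.490,107.077) → (147.477,89.692) → (144.476,65.572) → (123.747,52.880), returning to the start.

Shape 3 is a rectangle drawn with `<rect>`. Its stroke #ff8800 means engrave at S413, F3886. After flipping Y the toolpath is (26.941,105.507) → (99.269,105.507) → (99.269,96.405) → (26.941,96.405) → (26.941,105.507), returning to the start.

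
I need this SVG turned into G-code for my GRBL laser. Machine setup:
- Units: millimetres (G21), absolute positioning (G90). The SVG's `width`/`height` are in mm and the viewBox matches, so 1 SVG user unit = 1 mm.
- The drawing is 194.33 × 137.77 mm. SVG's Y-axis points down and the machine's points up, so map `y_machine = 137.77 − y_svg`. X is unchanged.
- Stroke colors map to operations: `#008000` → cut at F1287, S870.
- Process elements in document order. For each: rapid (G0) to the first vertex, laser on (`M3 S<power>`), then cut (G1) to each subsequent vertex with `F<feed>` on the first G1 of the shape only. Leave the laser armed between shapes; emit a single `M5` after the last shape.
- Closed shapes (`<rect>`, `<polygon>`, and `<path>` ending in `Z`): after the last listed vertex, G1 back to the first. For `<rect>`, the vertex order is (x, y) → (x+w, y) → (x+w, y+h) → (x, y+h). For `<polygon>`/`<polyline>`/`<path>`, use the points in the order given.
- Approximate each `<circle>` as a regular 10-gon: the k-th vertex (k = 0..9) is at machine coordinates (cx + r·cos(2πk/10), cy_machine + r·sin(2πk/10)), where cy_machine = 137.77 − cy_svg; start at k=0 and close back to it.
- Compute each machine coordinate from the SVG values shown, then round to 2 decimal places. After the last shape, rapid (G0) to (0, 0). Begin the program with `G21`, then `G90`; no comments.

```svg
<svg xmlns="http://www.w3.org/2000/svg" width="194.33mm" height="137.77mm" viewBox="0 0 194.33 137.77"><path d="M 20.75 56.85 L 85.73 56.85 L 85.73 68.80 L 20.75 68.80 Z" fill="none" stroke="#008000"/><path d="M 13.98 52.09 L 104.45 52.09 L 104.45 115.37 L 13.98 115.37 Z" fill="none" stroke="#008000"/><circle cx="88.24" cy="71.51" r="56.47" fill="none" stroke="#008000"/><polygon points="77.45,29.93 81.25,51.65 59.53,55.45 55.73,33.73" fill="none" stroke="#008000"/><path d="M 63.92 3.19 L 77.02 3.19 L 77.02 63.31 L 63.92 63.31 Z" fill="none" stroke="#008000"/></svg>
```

viewBox `0 0 194.33 137.77` with mm width/height → 1 unit = 1 mm. Flip: y_m = 137.77 − y_svg.

**Shape 1** — `<path>` rectangle, stroke `#008000` → cut (S870, F1287). Machine vertices: (20.75,80.92) → (85.73,80.92) → (85.73,68.97) → (20.75,68.97) → (20.75,80.92). Closed: final G1 returns to the first vertex.

**Shape 2** — `<path>` rectangle, stroke `#008000` → cut (S870, F1287). Machine vertices: (13.98,85.68) → (104.45,85.68) → (104.45,22.40) → (13.98,22.40) → (13.98,85.68). Closed: final G1 returns to the first vertex.

**Shape 3** — `<circle>` circle, stroke `#008000` → cut (S870, F1287). Machine vertices: (144.71,66.26) → (133.93,99.45) → (105.69,119.97) → (70.79,119.97) → (42.55,99.45) → (31.77,66.26) → (42.55,33.07) → (70.79,12.55) → (105.69,12.55) → (133.93,33.07) → (144.71,66.26). Closed: final G1 returns to the first vertex.

**Shape 4** — `<polygon>` regular polygon, stroke `#008000` → cut (S870, F1287). Machine vertices: (77.45,107.84) → (81.25,86.12) → (59.53,82.32) → (55.73,104.04) → (77.45,107.84). Closed: final G1 returns to the first vertex.

**Shape 5** — `<path>` rectangle, stroke `#008000` → cut (S870, F1287). Machine vertices: (63.92,134.58) → (77.02,134.58) → (77.02,74.46) → (63.92,74.46) → (63.92,134.58). Closed: final G1 returns to the first vertex.

G21
G90
G0 X20.75 Y80.92
M3 S870
G1 X85.73 Y80.92 F1287
G1 X85.73 Y68.97
G1 X20.75 Y68.97
G1 X20.75 Y80.92
G0 X13.98 Y85.68
M3 S870
G1 X104.45 Y85.68 F1287
G1 X104.45 Y22.40
G1 X13.98 Y22.40
G1 X13.98 Y85.68
G0 X144.71 Y66.26
M3 S870
G1 X133.93 Y99.45 F1287
G1 X105.69 Y119.97
G1 X70.79 Y119.97
G1 X42.55 Y99.45
G1 X31.77 Y66.26
G1 X42.55 Y33.07
G1 X70.79 Y12.55
G1 X105.69 Y12.55
G1 X133.93 Y33.07
G1 X144.71 Y66.26
G0 X77.45 Y107.84
M3 S870
G1 X81.25 Y86.12 F1287
G1 X59.53 Y82.32
G1 X55.73 Y104.04
G1 X77.45 Y107.84
G0 X63.92 Y134.58
M3 S870
G1 X77.02 Y134.58 F1287
G1 X77.02 Y74.46
G1 X63.92 Y74.46
G1 X63.92 Y134.58
M5
G0 X0.00 Y0.00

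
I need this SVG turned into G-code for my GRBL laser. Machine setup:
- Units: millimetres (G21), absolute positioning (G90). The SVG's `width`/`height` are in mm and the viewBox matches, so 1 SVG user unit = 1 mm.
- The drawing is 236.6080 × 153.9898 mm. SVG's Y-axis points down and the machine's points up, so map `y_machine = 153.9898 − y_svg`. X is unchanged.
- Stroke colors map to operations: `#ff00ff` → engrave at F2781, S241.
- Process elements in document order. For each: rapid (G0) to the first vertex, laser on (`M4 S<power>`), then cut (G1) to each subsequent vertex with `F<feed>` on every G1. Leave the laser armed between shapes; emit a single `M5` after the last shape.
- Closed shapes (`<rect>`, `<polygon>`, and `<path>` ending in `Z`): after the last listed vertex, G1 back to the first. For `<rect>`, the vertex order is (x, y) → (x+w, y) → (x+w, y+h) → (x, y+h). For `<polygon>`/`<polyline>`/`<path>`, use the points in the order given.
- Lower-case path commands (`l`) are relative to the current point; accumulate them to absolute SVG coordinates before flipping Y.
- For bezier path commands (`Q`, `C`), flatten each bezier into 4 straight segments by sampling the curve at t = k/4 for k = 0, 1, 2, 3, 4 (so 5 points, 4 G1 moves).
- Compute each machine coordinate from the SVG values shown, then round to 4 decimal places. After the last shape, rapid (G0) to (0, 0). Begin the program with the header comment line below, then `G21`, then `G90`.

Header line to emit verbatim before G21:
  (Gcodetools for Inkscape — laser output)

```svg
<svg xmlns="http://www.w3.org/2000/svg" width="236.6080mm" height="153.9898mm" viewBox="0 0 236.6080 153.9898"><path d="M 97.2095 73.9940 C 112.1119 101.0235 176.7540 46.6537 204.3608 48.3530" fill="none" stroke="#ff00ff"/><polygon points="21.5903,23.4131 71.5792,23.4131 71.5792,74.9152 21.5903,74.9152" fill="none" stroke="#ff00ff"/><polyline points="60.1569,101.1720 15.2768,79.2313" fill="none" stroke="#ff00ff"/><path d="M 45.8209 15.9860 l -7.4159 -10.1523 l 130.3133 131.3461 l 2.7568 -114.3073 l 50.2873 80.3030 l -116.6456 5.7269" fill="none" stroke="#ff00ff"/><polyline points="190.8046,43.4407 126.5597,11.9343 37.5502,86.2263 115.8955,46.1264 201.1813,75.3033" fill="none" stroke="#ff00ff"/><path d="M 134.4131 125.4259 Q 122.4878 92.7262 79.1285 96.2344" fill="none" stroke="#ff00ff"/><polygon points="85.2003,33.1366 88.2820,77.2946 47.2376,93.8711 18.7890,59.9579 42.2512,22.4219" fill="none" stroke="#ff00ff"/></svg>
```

(Gcodetools for Inkscape — laser output)
G21
G90
G0 X97.2095 Y79.9958
M4 S241
G1 X116.3566 Y72.8381 F2781
G1 X146.0210 Y83.3175 F2781
G1 X178.0674 Y98.5463 F2781
G1 X204.3608 Y105.6368 F2781
G0 X21.5903 Y130.5767
M4 S241
G1 X71.5792 Y130.5767 F2781
G1 X71.5792 Y79.0746 F2781
G1 X21.5903 Y79.0746 F2781
G1 X21.5903 Y130.5767 F2781
G0 X60.1569 Y52.8178
M4 S241
G1 X15.2768 Y74.7585 F2781
G0 X45.8209 Y138.0038
M4 S241
G1 X38.4050 Y148.1561 F2781
G1 X168.7183 Y16.8100 F2781
G1 X171.4751 Y131.1173 F2781
G1 X221.7624 Y50.8143 F2781
G1 X105.1168 Y45.0874 F2781
G0 X190.8046 Y110.5491
M4 S241
G1 X126.5597 Y142.0555 F2781
G1 X37.5502 Y67.7635 F2781
G1 X115.8955 Y107.8634 F2781
G1 X201.1813 Y78.6865 F2781
G0 X134.4131 Y28.5639
M4 S241
G1 X126.4858 Y42.6508 F2781
G1 X114.6293 Y52.2116 F2781
G1 X98.8435 Y57.2465 F2781
G1 X79.1285 Y57.7554 F2781
G0 X85.2003 Y120.8532
M4 S241
G1 X88.2820 Y76.6952 F2781
G1 X47.2376 Y60.1187 F2781
G1 X18.7890 Y94.0319 F2781
G1 X42.2512 Y131.5679 F2781
G1 X85.2003 Y120.8532 F2781
M5
G0 X0.0000 Y0.0000

viewBox `0 0 236.6080 153.9898` with mm width/height → 1 unit = 1 mm. Flip: y_m = 153.9898 − y_svg.

**Shape 1** — `<path>` cubic bezier, stroke `#ff00ff` → engrave (S241, F2781). Control points (SVG): P0=(97.2095,73.9940), P1=(112.1119,101.0235), P2=(176.7540,46.6537), P3=(204.3608,48.3530); sampled at t=k/4. Machine vertices: (97.2095,79.9958) → (116.3566,72.8381) → (146.0210,83.3175) → (178.0674,98.5463) → (204.3608,105.6368). Open path.

**Shape 2** — `<polygon>` rectangle, stroke `#ff00ff` → engrave (S241, F2781). Machine vertices: (21.5903,130.5767) → (71.5792,130.5767) → (71.5792,79.0746) → (21.5903,79.0746) → (21.5903,130.5767). Closed: final G1 returns to the first vertex.

**Shape 3** — `<polyline>` line segment, stroke `#ff00ff` → engrave (S241, F2781). Machine vertices: (60.1569,52.8178) → (15.2768,74.7585). Open path.

**Shape 4** — `<path>` open polyline, stroke `#ff00ff` → engrave (S241, F2781). Machine vertices: (45.8209,138.0038) → (38.4050,148.1561) → (168.7183,16.8100) → (171.4751,131.1173) → (221.7624,50.8143) → (105.1168,45.0874). Open path.

**Shape 5** — `<polyline>` open polyline, stroke `#ff00ff` → engrave (S241, F2781). Machine vertices: (190.8046,110.5491) → (126.5597,142.0555) → (37.5502,67.7635) → (115.8955,107.8634) → (201.1813,78.6865). Open path.

**Shape 6** — `<path>` quadratic bezier, stroke `#ff00ff` → engrave (S241, F2781). Control points (SVG): P0=(134.4131,125.4259), P1=(122.4878,92.7262), P2=(79.1285,96.2344); sampled at t=k/4. Machine vertices: (134.4131,28.5639) → (126.4858,42.6508) → (114.6293,52.2116) → (98.8435,57.2465) → (79.1285,57.7554). Open path.

**Shape 7** — `<polygon>` regular polygon, stroke `#ff00ff` → engrave (S241, F2781). Machine vertices: (85.2003,120.8532) → (88.2820,76.6952) → (47.2376,60.1187) → (18.7890,94.0319) → (42.2512,131.5679) → (85.2003,120.8532). Closed: final G1 returns to the first vertex.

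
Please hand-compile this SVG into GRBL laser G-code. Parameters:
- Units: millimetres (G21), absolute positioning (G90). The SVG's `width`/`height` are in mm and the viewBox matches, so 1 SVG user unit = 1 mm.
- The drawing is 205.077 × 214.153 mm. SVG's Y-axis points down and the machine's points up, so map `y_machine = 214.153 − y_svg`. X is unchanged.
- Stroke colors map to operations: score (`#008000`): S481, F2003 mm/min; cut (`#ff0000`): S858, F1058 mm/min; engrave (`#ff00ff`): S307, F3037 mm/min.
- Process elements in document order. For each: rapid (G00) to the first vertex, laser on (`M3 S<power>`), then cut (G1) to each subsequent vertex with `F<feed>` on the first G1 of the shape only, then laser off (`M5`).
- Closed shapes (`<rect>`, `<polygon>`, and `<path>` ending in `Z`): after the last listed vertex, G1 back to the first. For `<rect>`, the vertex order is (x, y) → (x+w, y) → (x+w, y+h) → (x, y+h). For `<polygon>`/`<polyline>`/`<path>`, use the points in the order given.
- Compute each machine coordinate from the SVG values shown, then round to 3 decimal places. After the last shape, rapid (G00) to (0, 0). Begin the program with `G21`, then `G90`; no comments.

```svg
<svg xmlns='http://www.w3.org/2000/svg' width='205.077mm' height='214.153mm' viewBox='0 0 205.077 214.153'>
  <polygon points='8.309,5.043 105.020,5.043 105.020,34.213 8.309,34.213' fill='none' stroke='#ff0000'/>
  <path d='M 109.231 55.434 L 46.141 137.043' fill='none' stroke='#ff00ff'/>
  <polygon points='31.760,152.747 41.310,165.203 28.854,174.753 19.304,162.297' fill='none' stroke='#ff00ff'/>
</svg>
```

1 u = 1 mm; y_m = 214.153 − y.

[1] `<polygon>` rectangle, #ff0000→cut S858 F1058: (8.309,209.110) → (105.020,209.110) → (105.020,179.940) → (8.309,179.940) → (8.309,209.110) (closed)

[2] `<path>` line segment, #ff00ff→engrave S307 F3037: (109.231,158.719) → (46.141,77.110)

[3] `<polygon>` regular polygon, #ff00ff→engrave S307 F3037: (31.760,61.406) → (41.310,48.950) → (28.854,39.400) → (19.304,51.856) → (31.760,61.406) (closed)

G21
G90
G00 X8.309 Y209.110
M3 S858
G1 X105.020 Y209.110 F1058
G1 X105.020 Y179.940
G1 X8.309 Y179.940
G1 X8.309 Y209.110
M5
G00 X109.231 Y158.719
M3 S307
G1 X46.141 Y77.110 F3037
M5
G00 X31.760 Y61.406
M3 S307
G1 X41.310 Y48.950 F3037
G1 X28.854 Y39.400
G1 X19.304 Y51.856
G1 X31.760 Y61.406
M5
G00 X0.000 Y0.000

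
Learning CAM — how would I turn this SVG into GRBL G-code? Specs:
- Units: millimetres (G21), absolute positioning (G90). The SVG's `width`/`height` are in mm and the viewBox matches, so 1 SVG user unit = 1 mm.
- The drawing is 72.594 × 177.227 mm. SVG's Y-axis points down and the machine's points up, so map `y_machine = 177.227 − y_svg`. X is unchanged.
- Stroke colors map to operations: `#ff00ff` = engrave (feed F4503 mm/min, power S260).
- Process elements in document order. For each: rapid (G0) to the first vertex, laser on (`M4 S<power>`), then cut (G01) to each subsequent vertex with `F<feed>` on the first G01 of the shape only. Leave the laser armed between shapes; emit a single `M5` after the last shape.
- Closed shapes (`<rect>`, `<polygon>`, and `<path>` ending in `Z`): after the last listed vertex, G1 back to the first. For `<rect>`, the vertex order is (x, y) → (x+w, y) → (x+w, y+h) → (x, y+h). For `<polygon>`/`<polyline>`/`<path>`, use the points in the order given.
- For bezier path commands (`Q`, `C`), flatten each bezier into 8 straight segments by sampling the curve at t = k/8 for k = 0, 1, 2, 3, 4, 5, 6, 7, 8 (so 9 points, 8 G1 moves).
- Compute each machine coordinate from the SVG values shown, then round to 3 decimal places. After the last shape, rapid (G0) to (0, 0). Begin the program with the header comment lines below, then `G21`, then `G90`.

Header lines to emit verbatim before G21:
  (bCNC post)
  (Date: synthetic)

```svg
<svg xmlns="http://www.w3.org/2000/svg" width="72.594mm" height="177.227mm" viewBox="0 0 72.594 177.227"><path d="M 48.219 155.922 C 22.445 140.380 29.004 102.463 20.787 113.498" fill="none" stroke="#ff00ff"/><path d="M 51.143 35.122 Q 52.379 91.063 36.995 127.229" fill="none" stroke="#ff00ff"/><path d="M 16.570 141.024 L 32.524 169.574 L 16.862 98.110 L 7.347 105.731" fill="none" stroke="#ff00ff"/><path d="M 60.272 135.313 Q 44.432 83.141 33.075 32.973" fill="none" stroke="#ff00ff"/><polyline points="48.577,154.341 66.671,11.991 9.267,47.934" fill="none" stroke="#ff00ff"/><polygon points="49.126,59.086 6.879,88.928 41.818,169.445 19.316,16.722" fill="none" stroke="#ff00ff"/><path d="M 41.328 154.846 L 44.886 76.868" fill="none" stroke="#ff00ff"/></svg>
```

(bCNC post)
(Date: synthetic)
G21
G90
G0 X48.219 Y21.305
M4 S260
G01 X39.977 Y28.043 F4503
G01 X34.215 Y36.042
G01 X30.379 Y44.468
G01 X27.919 Y52.483
G01 X26.282 Y59.253
G01 X24.915 Y63.941
G01 X23.268 Y65.712
G01 X20.787 Y63.729
G0 X51.143 Y142.105
M4 S260
G01 X51.192 Y128.429 F4503
G01 X50.722 Y115.370
G01 X49.733 Y102.930
G01 X48.224 Y91.108
G01 X46.196 Y79.903
G01 X43.648 Y69.317
G01 X40.581 Y59.348
G01 X36.995 Y49.998
G0 X16.570 Y36.203
M4 S260
G01 X32.524 Y7.653 F4503
G01 X16.862 Y79.117
G01 X7.347 Y71.496
G0 X60.272 Y41.914
M4 S260
G01 X56.382 Y54.926 F4503
G01 X52.632 Y67.875
G01 X49.022 Y80.761
G01 X45.553 Y93.585
G01 X42.223 Y106.346
G01 X39.034 Y119.045
G01 X35.984 Y131.681
G01 X33.075 Y144.254
G0 X48.577 Y22.886
M4 S260
G01 X66.671 Y165.236 F4503
G01 X9.267 Y129.293
G0 X49.126 Y118.141
M4 S260
G01 X6.879 Y88.299 F4503
G01 X41.818 Y7.782
G01 X19.316 Y160.505
G01 X49.126 Y118.141
G0 X41.328 Y22.381
M4 S260
G01 X44.886 Y100.359 F4503
M5
G0 X0.000 Y0.000

viewBox `0 0 72.594 177.227` with mm width/height → 1 unit = 1 mm. Flip: y_m = 177.227 − y_svg.

**Shape 1** — `<path>` cubic bezier, stroke `#ff00ff` → engrave (S260, F4503). Control points (SVG): P0=(48.219,155.922), P1=(22.445,140.380), P2=(29.004,102.463), P3=(20.787,113.498); sampled at t=k/8. Machine vertices: (48.219,21.305) → (39.977,28.043) → (34.215,36.042) → (30.379,44.468) → (27.919,52.483) → (26.282,59.253) → (24.915,63.941) → (23.268,65.712) → (20.787,63.729). Open path.

**Shape 2** — `<path>` quadratic bezier, stroke `#ff00ff` → engrave (S260, F4503). Control points (SVG): P0=(51.143,35.122), P1=(52.379,91.063), P2=(36.995,127.229); sampled at t=k/8. Machine vertices: (51.143,142.105) → (51.192,128.429) → (50.722,115.370) → (49.733,102.930) → (48.224,91.108) → (46.196,79.903) → (43.648,69.317) → (40.581,59.348) → (36.995,49.998). Open path.

**Shape 3** — `<path>` open polyline, stroke `#ff00ff` → engrave (S260, F4503). Machine vertices: (16.570,36.203) → (32.524,7.653) → (16.862,79.117) → (7.347,71.496). Open path.

**Shape 4** — `<path>` quadratic bezier, stroke `#ff00ff` → engrave (S260, F4503). Control points (SVG): P0=(60.272,135.313), P1=(44.432,83.141), P2=(33.075,32.973); sampled at t=k/8. Machine vertices: (60.272,41.914) → (56.382,54.926) → (52.632,67.875) → (49.022,80.761) → (45.553,93.585) → (42.223,106.346) → (39.034,119.045) → (35.984,131.681) → (33.075,144.254). Open path.

**Shape 5** — `<polyline>` open polyline, stroke `#ff00ff` → engrave (S260, F4503). Machine vertices: (48.577,22.886) → (66.671,165.236) → (9.267,129.293). Open path.

**Shape 6** — `<polygon>` closed polygon, stroke `#ff00ff` → engrave (S260, F4503). Machine vertices: (49.126,118.141) → (6.879,88.299) → (41.818,7.782) → (19.316,160.505) → (49.126,118.141). Closed: final G1 returns to the first vertex.

**Shape 7** — `<path>` line segment, stroke `#ff00ff` → engrave (S260, F4503). Machine vertices: (41.328,22.381) → (44.886,100.359). Open path.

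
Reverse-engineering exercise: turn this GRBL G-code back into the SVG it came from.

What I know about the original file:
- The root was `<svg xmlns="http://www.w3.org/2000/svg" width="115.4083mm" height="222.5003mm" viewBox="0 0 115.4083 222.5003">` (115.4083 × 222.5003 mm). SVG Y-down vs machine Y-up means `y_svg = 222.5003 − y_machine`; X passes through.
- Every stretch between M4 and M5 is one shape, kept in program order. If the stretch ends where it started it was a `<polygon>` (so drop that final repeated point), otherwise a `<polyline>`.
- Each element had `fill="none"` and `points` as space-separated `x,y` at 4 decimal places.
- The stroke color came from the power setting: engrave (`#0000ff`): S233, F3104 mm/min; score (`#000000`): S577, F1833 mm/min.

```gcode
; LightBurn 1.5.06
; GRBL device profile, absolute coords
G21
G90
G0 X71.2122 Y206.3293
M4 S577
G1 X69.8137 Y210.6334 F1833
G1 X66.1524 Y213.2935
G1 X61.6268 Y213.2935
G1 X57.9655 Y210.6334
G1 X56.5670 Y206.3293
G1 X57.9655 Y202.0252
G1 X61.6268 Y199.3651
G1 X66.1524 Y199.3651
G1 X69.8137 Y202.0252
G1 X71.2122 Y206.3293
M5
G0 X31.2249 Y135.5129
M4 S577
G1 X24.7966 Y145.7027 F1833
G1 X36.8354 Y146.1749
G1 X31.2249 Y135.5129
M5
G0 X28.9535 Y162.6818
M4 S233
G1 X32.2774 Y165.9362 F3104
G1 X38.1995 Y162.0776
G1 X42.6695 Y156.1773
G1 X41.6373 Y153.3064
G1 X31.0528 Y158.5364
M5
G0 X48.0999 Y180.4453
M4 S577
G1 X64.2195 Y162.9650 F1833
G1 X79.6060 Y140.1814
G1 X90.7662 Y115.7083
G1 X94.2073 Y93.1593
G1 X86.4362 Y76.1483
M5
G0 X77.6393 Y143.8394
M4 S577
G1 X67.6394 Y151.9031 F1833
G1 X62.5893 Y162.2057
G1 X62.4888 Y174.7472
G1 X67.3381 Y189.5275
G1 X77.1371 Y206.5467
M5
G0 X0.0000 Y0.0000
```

<svg xmlns="http://www.w3.org/2000/svg" width="115.4083mm" height="222.5003mm" viewBox="0 0 115.4083 222.5003">
  <polygon points="71.2122,16.1710 69.8137,11.8669 66.1524,9.2068 61.6268,9.2068 57.9655,11.8669 56.5670,16.1710 57.9655,20.4751 61.6268,23.1352 66.1524,23.1352 69.8137,20.4751" fill="none" stroke="#000000"/>
  <polygon points="31.2249,86.9874 24.7966,76.7976 36.8354,76.3254" fill="none" stroke="#000000"/>
  <polyline points="28.9535,59.8185 32.2774,56.5641 38.1995,60.4227 42.6695,66.3230 41.6373,69.1939 31.0528,63.9639" fill="none" stroke="#0000ff"/>
  <polyline points="48.0999,42.0550 64.2195,59.5353 79.6060,82.3189 90.7662,106.7920 94.2073,129.3410 86.4362,146.3520" fill="none" stroke="#000000"/>
  <polyline points="77.6393,78.6609 67.6394,70.5972 62.5893,60.2946 62.4888,47.7531 67.3381,32.9728 77.1371,15.9536" fill="none" stroke="#000000"/>
</svg>

Machine Y-up, SVG Y-down with viewBox height 222.5003, so y_svg = 222.5003 − y_machine; X carries over.

Run 1: S577 ⇒ score layer `#000000`. The run returns to its start, so emit a `<polygon>` with points (Y-flipped): 71.2122,16.1710 69.8137,11.8669 66.1524,9.2068 61.6268,9.2068 57.9655,11.8669 56.5670,16.1710 57.9655,20.4751 61.6268,23.1352 66.1524,23.1352 69.8137,20.4751.

Run 2: power S577 maps to stroke `#000000` (score). The run returns to its start, so emit a `<polygon>` with points (Y-flipped): 31.2249,86.9874 24.7966,76.7976 36.8354,76.3254.

Run 3: S233 ⇒ engrave layer `#0000ff`. The run is open, so emit a `<polyline>` with points (Y-flipped): 28.9535,59.8185 32.2774,56.5641 38.1995,60.4227 42.6695,66.3230 41.6373,69.1939 31.0528,63.9639.

Run 4: S577 ⇒ score layer `#000000`. The run is open, so emit a `<polyline>` with points (Y-flipped): 48.0999,42.0550 64.2195,59.5353 79.6060,82.3189 90.7662,106.7920 94.2073,129.3410 86.4362,146.3520.

Run 5: power S577 maps to stroke `#000000` (score). The run is open, so emit a `<polyline>` with points (Y-flipped): 77.6393,78.6609 67.6394,70.5972 62.5893,60.2946 62.4888,47.7531 67.3381,32.9728 77.1371,15.9536.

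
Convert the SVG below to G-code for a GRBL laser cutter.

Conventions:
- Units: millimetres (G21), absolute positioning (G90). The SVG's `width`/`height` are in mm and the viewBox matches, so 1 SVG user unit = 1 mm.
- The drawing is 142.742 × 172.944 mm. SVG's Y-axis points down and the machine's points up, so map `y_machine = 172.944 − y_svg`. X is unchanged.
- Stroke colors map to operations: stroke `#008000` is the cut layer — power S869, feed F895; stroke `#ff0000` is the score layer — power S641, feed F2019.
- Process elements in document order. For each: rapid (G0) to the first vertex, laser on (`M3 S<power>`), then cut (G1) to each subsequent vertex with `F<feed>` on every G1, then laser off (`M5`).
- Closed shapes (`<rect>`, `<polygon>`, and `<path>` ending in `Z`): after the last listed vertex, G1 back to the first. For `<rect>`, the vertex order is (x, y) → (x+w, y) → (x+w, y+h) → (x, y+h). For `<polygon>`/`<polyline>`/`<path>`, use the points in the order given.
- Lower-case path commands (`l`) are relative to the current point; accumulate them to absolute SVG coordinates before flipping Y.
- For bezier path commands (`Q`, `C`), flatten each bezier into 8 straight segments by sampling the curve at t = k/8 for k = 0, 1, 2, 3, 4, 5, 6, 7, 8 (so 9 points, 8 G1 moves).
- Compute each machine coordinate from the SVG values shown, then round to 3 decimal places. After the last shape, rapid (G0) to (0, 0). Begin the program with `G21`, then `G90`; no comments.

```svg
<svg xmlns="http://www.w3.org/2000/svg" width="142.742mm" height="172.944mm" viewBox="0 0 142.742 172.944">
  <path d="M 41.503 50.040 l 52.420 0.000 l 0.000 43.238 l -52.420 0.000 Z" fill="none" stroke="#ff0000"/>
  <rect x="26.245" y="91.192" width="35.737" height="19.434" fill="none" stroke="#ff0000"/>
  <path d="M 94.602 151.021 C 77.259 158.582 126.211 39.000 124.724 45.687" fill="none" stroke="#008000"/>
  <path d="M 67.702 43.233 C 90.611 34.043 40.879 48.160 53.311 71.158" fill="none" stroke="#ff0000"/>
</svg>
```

G21
G90
G0 X41.503 Y122.904
M3 S641
G1 X93.923 Y122.904 F2019
G1 X93.923 Y79.666 F2019
G1 X41.503 Y79.666 F2019
G1 X41.503 Y122.904 F2019
M5
G0 X26.245 Y81.752
M3 S641
G1 X61.982 Y81.752 F2019
G1 X61.982 Y62.318 F2019
G1 X26.245 Y62.318 F2019
G1 X26.245 Y81.752 F2019
M5
G0 X94.602 Y21.923
M3 S869
G1 X90.978 Y24.553 F895
G1 X92.201 Y36.132 F895
G1 X96.903 Y53.692 F895
G1 X103.717 Y74.262 F895
G1 X111.274 Y94.874 F895
G1 X118.206 Y112.556 F895
G1 X123.145 Y124.341 F895
G1 X124.724 Y127.257 F895
M5
G0 X67.702 Y129.711
M3 S641
G1 X73.151 Y132.093 F2019
G1 X73.370 Y132.459 F2019
G1 X69.938 Y130.978 F2019
G1 X64.435 Y127.819 F2019
G1 X58.442 Y123.151 F2019
G1 X53.536 Y117.144 F2019
G1 X51.300 Y109.966 F2019
G1 X53.311 Y101.786 F2019
M5
G0 X0.000 Y0.000

Since the viewBox matches the mm dimensions, user units are millimetres directly. The only transform is the Y-flip y_m = 172.944 − y_svg.

Shape 1 is a rectangle drawn with `<path>`. Its stroke #ff0000 means score at S641, F2019. After flipping Y the toolpath is (41.503,122.904) → (93.923,122.904) → (93.923,79.666) → (41.503,79.666) → (41.503,122.904), returning to the start.

Shape 2 is a rectangle drawn with `<rect>`. Its stroke #ff0000 means score at S641, F2019. After flipping Y the toolpath is (26.245,81.752) → (61.982,81.752) → (61.982,62.318) → (26.245,62.318) → (26.245,81.752), returning to the start.

Shape 3 is a cubic bezier drawn with `<path>`. Its stroke #008000 means cut at S869, F895. After flipping Y the toolpath is (94.602,21.923) → (90.978,24.553) → (92.201,36.132) → (96.903,53.692) → (103.717,74.262) → (111.274,94.874) → (118.206,112.556) → (123.145,124.341) → (124.724,127.257).

Shape 4 is a cubic bezier drawn with `<path>`. Its stroke #ff0000 means score at S641, F2019. After flipping Y the toolpath is (67.702,129.711) → (73.151,132.093) → (73.370,132.459) → (69.938,130.978) → (64.435,127.819) → (58.442,123.151) → (53.536,117.144) → (51.300,109.966) → (53.311,101.786).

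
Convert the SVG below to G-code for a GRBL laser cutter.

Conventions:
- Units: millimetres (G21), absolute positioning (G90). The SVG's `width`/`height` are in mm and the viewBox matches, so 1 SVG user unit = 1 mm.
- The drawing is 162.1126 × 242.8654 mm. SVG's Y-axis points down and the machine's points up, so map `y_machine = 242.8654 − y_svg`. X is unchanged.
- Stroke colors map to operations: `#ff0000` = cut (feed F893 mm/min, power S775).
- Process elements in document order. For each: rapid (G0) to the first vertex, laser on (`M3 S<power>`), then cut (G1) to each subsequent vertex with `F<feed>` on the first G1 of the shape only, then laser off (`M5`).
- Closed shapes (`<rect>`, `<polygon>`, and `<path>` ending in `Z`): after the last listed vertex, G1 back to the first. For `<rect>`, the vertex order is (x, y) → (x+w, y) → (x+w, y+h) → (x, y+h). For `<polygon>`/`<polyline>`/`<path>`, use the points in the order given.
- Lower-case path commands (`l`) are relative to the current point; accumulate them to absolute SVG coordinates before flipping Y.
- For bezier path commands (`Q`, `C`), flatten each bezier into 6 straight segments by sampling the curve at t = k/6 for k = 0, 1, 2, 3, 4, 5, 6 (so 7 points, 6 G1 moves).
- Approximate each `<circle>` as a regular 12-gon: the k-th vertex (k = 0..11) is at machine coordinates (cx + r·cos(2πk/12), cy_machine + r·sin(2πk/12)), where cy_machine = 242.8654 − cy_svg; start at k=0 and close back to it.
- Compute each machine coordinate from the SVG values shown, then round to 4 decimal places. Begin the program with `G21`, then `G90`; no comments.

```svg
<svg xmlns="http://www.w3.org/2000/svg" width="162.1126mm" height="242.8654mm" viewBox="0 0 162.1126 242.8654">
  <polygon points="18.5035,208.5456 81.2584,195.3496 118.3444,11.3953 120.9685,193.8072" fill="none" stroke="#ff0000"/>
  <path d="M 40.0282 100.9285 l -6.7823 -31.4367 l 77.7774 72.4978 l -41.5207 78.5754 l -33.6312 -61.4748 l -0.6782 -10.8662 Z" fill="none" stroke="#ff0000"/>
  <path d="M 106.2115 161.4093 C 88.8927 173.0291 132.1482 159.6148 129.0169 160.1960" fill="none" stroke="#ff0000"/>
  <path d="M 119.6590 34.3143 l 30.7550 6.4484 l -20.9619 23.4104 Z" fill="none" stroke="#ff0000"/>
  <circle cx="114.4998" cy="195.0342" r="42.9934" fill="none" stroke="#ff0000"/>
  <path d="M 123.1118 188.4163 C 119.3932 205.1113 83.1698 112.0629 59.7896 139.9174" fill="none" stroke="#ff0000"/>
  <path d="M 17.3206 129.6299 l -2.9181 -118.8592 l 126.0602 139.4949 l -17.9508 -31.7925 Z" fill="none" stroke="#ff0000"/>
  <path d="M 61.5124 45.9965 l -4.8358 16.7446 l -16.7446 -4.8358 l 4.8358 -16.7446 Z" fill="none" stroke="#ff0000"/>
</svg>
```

G21
G90
G0 X18.5035 Y34.3198
M3 S775
G1 X81.2584 Y47.5158 F893
G1 X118.3444 Y231.4701
G1 X120.9685 Y49.0582
G1 X18.5035 Y34.3198
M5
G0 X40.0282 Y141.9369
M3 S775
G1 X33.2459 Y173.3736 F893
G1 X111.0233 Y100.8758
G1 X69.5026 Y22.3004
G1 X35.8714 Y83.7752
G1 X35.1932 Y94.6414
G1 X40.0282 Y141.9369
M5
G0 X106.2115 Y81.4561
M3 S775
G1 X102.1048 Y77.5517 F893
G1 X105.1226 Y76.7355
G1 X112.2939 Y77.9233
G1 X120.6475 Y80.0310
G1 X127.2122 Y81.9744
G1 X129.0169 Y82.6694
M5
G0 X119.6590 Y208.5511
M3 S775
G1 X150.4140 Y202.1027 F893
G1 X129.4521 Y178.6923
G1 X119.6590 Y208.5511
M5
G0 X157.4932 Y47.8312
M3 S775
G1 X151.7332 Y69.3279 F893
G1 X135.9965 Y85.0646
G1 X114.4998 Y90.8246
G1 X93.0031 Y85.0646
G1 X77.2664 Y69.3279
G1 X71.5064 Y47.8312
G1 X77.2664 Y26.3345
G1 X93.0031 Y10.5978
G1 X114.4998 Y4.8378
G1 X135.9965 Y10.5978
G1 X151.7332 Y26.3345
G1 X157.4932 Y47.8312
M5
G0 X123.1118 Y54.4491
M3 S775
G1 X118.7537 Y54.1791 F893
G1 X110.2378 Y65.7928
G1 X98.8238 Y82.8834
G1 X85.7713 Y99.0440
G1 X72.3400 Y107.8678
G1 X59.7896 Y102.9480
M5
G0 X17.3206 Y113.2355
M3 S775
G1 X14.4025 Y232.0947 F893
G1 X140.4627 Y92.5998
G1 X122.5119 Y124.3923
G1 X17.3206 Y113.2355
M5
G0 X61.5124 Y196.8689
M3 S775
G1 X56.6766 Y180.1243 F893
G1 X39.9320 Y184.9601
G1 X44.7678 Y201.7047
G1 X61.5124 Y196.8689
M5

Since the viewBox matches the mm dimensions, user units are millimetres directly. The only transform is the Y-flip y_m = 242.8654 − y_svg.

Shape 1 is a closed polygon drawn with `<polygon>`. Its stroke #ff0000 means cut at S775, F893. After flipping Y the toolpath is (18.5035,34.3198) → (81.2584,47.5158) → (118.3444,231.4701) → (120.9685,49.0582) → (18.5035,34.3198), returning to the start.

Shape 2 is a closed polygon drawn with `<path>`. Its stroke #ff0000 means cut at S775, F893. After flipping Y the toolpath is (40.0282,141.9369) → (33.2459,173.3736) → (111.0233,100.8758) → (69.5026,22.3004) → (35.8714,83.7752) → (35.1932,94.6414) → (40.0282,141.9369), returning to the start.

Shape 3 is a cubic bezier drawn with `<path>`. Its stroke #ff0000 means cut at S775, F893. After flipping Y the toolpath is (106.2115,81.4561) → (102.1048,77.5517) → (105.1226,76.7355) → (112.2939,77.9233) → (120.6475,80.0310) → (127.2122,81.9744) → (129.0169,82.6694).

Shape 4 is a regular polygon drawn with `<path>`. Its stroke #ff0000 means cut at S775, F893. After flipping Y the toolpath is (119.6590,208.5511) → (150.4140,202.1027) → (129.4521,178.6923) → (119.6590,208.5511), returning to the start.

Shape 5 is a circle drawn with `<circle>`. Its stroke #ff0000 means cut at S775, F893. After flipping Y the toolpath is (157.4932,47.8312) → (151.7332,69.3279) → (135.9965,85.0646) → (114.4998,90.8246) → (93.0031,85.0646) → (77.2664,69.3279) → (71.5064,47.8312) → (77.2664,26.3345) → (93.0031,10.5978) → (114.4998,4.8378) → (135.9965,10.5978) → (151.7332,26.3345) → (157.4932,47.8312), returning to the start.

Shape 6 is a cubic bezier drawn with `<path>`. Its stroke #ff0000 means cut at S775, F893. After flipping Y the toolpath is (123.1118,54.4491) → (118.7537,54.1791) → (110.2378,65.7928) → (98.8238,82.8834) → (85.7713,99.0440) → (72.3400,107.8678) → (59.7896,102.9480).

Shape 7 is a closed polygon drawn with `<path>`. Its stroke #ff0000 means cut at S775, F893. After flipping Y the toolpath is (17.3206,113.2355) → (14.4025,232.0947) → (140.4627,92.5998) → (122.5119,124.3923) → (17.3206,113.2355), returning to the start.

Shape 8 is a regular polygon drawn with `<path>`. Its stroke #ff0000 means cut at S775, F893. After flipping Y the toolpath is (61.5124,196.8689) → (56.6766,180.1243) → (39.9320,184.9601) → (44.7678,201.7047) → (61.5124,196.8689), returning to the start.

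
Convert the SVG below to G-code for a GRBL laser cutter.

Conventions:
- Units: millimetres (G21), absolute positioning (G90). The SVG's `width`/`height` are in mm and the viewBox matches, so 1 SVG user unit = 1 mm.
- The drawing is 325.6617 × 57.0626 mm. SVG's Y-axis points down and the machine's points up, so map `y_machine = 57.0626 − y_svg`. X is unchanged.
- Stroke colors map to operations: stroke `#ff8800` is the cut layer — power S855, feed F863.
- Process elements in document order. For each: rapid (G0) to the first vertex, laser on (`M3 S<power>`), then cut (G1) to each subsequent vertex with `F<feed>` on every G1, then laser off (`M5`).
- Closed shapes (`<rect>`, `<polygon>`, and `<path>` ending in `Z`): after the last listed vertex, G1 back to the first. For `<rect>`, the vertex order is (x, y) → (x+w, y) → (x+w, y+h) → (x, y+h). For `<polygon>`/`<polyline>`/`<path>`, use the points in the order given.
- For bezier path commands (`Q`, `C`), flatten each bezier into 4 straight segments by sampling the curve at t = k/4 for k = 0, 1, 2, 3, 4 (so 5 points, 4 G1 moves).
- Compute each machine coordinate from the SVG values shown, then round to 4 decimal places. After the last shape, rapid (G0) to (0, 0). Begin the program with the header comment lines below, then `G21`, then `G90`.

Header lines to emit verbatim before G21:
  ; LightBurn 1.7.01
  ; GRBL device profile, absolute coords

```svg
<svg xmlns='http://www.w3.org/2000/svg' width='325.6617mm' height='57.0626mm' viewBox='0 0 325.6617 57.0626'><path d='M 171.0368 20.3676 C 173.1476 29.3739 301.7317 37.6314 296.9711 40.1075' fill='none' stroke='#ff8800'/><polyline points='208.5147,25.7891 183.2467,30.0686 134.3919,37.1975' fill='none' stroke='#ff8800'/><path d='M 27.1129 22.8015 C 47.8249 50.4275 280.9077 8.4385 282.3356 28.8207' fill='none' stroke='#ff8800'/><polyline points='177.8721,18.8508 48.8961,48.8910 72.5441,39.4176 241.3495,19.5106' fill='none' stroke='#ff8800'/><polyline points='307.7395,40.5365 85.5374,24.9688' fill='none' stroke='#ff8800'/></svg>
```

1 u = 1 mm; y_m = 57.0626 − y.

[1] `<path>` cubic bezier, #ff8800→cut S855 F863: (171.0368,36.6950) → (192.2740,30.1593) → (236.5807,24.3762) → (279.5991,19.8176) → (296.9711,16.9551)

[2] `<polyline>` open polyline, #ff8800→cut S855 F863: (208.5147,31.2735) → (183.2467,26.9940) → (134.3919,19.8651)

[3] `<path>` cubic bezier, #ff8800→cut S855 F863: (27.1129,34.2611) → (75.5285,24.5321) → (161.9558,28.5351) → (244.7673,33.8962) → (282.3356,28.2419)

[4] `<polyline>` open polyline, #ff8800→cut S855 F863: (177.8721,38.2118) → (48.8961,8.1716) → (72.5441,17.6450) → (241.3495,37.5520)

[5] `<polyline>` line segment, #ff8800→cut S855 F863: (307.7395,16.5261) → (85.5374,32.0938)

; LightBurn 1.7.01
; GRBL device profile, absolute coords
G21
G90
G0 X171.0368 Y36.6950
M3 S855
G1 X192.2740 Y30.1593 F863
G1 X236.5807 Y24.3762 F863
G1 X279.5991 Y19.8176 F863
G1 X296.9711 Y16.9551 F863
M5
G0 X208.5147 Y31.2735
M3 S855
G1 X183.2467 Y26.9940 F863
G1 X134.3919 Y19.8651 F863
M5
G0 X27.1129 Y34.2611
M3 S855
G1 X75.5285 Y24.5321 F863
G1 X161.9558 Y28.5351 F863
G1 X244.7673 Y33.8962 F863
G1 X282.3356 Y28.2419 F863
M5
G0 X177.8721 Y38.2118
M3 S855
G1 X48.8961 Y8.1716 F863
G1 X72.5441 Y17.6450 F863
G1 X241.3495 Y37.5520 F863
M5
G0 X307.7395 Y16.5261
M3 S855
G1 X85.5374 Y32.0938 F863
M5
G0 X0.0000 Y0.0000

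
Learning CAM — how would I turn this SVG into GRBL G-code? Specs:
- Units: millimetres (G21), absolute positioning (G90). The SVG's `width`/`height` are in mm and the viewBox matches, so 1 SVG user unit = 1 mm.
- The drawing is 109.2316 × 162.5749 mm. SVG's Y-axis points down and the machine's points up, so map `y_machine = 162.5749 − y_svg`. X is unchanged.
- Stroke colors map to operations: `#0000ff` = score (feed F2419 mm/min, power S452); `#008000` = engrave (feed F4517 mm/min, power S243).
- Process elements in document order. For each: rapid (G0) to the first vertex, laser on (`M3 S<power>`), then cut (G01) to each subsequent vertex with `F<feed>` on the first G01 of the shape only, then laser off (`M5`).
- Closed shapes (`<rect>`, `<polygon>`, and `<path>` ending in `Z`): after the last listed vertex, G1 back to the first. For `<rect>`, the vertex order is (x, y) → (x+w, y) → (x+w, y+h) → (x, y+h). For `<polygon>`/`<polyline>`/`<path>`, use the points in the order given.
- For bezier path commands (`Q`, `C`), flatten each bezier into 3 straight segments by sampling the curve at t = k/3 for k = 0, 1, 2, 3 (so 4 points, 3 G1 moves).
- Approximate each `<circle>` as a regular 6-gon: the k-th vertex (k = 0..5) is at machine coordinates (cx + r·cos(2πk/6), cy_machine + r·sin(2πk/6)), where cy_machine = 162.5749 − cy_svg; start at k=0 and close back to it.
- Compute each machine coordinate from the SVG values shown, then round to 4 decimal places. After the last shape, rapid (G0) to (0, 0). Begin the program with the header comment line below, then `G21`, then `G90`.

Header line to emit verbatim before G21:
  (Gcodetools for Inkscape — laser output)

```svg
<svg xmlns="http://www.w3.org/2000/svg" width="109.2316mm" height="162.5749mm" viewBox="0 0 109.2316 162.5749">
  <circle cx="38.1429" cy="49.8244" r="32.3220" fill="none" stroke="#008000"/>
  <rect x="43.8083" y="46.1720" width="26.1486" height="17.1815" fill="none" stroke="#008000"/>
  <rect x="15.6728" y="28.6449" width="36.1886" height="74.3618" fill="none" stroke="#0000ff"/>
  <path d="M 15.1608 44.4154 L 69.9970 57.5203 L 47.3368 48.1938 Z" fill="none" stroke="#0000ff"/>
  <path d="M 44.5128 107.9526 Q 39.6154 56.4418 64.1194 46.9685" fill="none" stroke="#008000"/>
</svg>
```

(Gcodetools for Inkscape — laser output)
G21
G90
G0 X70.4649 Y112.7505
M3 S243
G01 X54.3039 Y140.7422 F4517
G01 X21.9819 Y140.7422
G01 X5.8209 Y112.7505
G01 X21.9819 Y84.7588
G01 X54.3039 Y84.7588
G01 X70.4649 Y112.7505
M5
G0 X43.8083 Y116.4029
M3 S243
G01 X69.9569 Y116.4029 F4517
G01 X69.9569 Y99.2214
G01 X43.8083 Y99.2214
G01 X43.8083 Y116.4029
M5
G0 X15.6728 Y133.9300
M3 S452
G01 X51.8614 Y133.9300 F2419
G01 X51.8614 Y59.5682
G01 X15.6728 Y59.5682
G01 X15.6728 Y133.9300
M5
G0 X15.1608 Y118.1595
M3 S452
G01 X69.9970 Y105.0546 F2419
G01 X47.3368 Y114.3811
G01 X15.1608 Y118.1595
M5
G0 X44.5128 Y54.6223
M3 S243
G01 X44.5147 Y84.2920 F4517
G01 X51.0502 Y104.6200
G01 X64.1194 Y115.6064
M5
G0 X0.0000 Y0.0000

1 u = 1 mm; y_m = 162.5749 − y.

[1] `<circle>` circle, #008000→engrave S243 F4517: (70.4649,112.7505) → (54.3039,140.7422) → (21.9819,140.7422) → (5.8209,112.7505) → (21.9819,84.7588) → (54.3039,84.7588) → (70.4649,112.7505) (closed)

[2] `<rect>` rectangle, #008000→engrave S243 F4517: (43.8083,116.4029) → (69.9569,116.4029) → (69.9569,99.2214) → (43.8083,99.2214) → (43.8083,116.4029) (closed)

[3] `<rect>` rectangle, #0000ff→score S452 F2419: (15.6728,133.9300) → (51.8614,133.9300) → (51.8614,59.5682) → (15.6728,59.5682) → (15.6728,133.9300) (closed)

[4] `<path>` closed polygon, #0000ff→score S452 F2419: (15.1608,118.1595) → (69.9970,105.0546) → (47.3368,114.3811) → (15.1608,118.1595) (closed)

[5] `<path>` quadratic bezier, #008000→engrave S243 F4517: (44.5128,54.6223) → (44.5147,84.2920) → (51.0502,104.6200) → (64.1194,115.6064)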